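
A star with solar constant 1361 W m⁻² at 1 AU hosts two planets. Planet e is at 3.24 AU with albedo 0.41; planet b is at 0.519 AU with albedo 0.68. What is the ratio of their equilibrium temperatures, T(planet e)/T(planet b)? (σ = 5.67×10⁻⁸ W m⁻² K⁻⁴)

T₁/T₂ ≈ 0.466

T_eq = [S₀(1−A)/(4σd²)]^(1/4), so T ∝ (1−A)^(1/4) / √d.
T₁ = [1361×0.59/(4×5.67×10⁻⁸×3.24²)]^(1/4) = 135.52 K.
T₂ = [1361×0.32/(4×5.67×10⁻⁸×0.519²)]^(1/4) = 290.57 K.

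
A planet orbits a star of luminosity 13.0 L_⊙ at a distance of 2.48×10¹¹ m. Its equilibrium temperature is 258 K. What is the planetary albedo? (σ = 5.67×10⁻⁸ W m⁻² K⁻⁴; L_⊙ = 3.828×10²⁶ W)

L = 13.0 × 3.828×10²⁶ = 4.98×10²⁷ W.
Flux: S = L/(4πd²) = 4.98×10²⁷/(4π×(2.48×10¹¹)²) = 6440 W m⁻².
From T_eq⁴ = S(1−A)/(4σ): 1−A = 4σT_eq⁴/S.
1−A = 4 × 5.67×10⁻⁸ × (258)⁴ / 6440 = 0.156.

A ≈ 0.84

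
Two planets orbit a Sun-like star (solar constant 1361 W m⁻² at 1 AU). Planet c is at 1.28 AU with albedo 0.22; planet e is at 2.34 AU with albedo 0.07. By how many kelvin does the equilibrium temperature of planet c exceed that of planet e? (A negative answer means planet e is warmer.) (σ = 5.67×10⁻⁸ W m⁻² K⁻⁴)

T_eq = [S₀(1−A)/(4σd²)]^(1/4), so T ∝ (1−A)^(1/4) / √d.
T₁ = [1361×0.78/(4×5.67×10⁻⁸×1.28²)]^(1/4) = 231.19 K.
T₂ = [1361×0.93/(4×5.67×10⁻⁸×2.34²)]^(1/4) = 178.68 K.

ΔT ≈ 52.5 K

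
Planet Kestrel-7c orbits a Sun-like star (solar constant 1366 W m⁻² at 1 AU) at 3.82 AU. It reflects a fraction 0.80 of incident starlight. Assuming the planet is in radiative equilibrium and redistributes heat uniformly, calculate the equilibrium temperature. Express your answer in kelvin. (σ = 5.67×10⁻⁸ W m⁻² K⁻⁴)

T_eq ≈ 95.3 K

Flux at 3.82 AU: S = 1366/3.82² = 93.6 W m⁻².
Energy balance: absorbed = emitted ⇒ πR²·S(1−A) = 4πR²·σT_eq⁴, so T_eq⁴ = S(1−A)/(4σ).
T_eq = [93.6 × 0.20 / (4 × 5.67×10⁻⁸)]^(1/4) = (8.25×10⁷)^(1/4) = 95.3 K.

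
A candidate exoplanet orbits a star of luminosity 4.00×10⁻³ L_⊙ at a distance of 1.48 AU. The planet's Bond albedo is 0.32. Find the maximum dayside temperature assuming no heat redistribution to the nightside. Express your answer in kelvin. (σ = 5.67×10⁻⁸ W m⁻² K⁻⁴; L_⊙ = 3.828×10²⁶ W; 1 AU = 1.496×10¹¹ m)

T_ss ≈ 73.9 K

d = 1.48 AU = 2.21×10¹¹ m.
L = 4.00×10⁻³ × 3.828×10²⁶ = 1.53×10²⁴ W.
Flux: S = L/(4πd²) = 1.53×10²⁴/(4π×(2.21×10¹¹)²) = 2.49 W m⁻².
With no redistribution each surface element balances locally: S(1−A) = σT⁴.
T = [2.49 × 0.68 / 5.67×10⁻⁸]^(1/4) = (2.98×10⁷)^(1/4) = 73.9 K.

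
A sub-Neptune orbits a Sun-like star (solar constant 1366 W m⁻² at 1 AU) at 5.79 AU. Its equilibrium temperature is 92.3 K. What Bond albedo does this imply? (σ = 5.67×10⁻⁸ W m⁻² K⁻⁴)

A ≈ 0.60

Flux at 5.79 AU: S = 1366/5.79² = 40.7 W m⁻².
From T_eq⁴ = S(1−A)/(4σ): 1−A = 4σT_eq⁴/S.
1−A = 4 × 5.67×10⁻⁸ × (92.3)⁴ / 40.7 = 0.404.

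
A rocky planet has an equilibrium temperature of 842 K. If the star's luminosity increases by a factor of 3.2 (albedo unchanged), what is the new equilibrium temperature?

T_eq ∝ L^(1/4) · d^(−1/2).
T′ = 842 × 3.2^(1/4) = 1130 K.

T_eq ≈ 1130 K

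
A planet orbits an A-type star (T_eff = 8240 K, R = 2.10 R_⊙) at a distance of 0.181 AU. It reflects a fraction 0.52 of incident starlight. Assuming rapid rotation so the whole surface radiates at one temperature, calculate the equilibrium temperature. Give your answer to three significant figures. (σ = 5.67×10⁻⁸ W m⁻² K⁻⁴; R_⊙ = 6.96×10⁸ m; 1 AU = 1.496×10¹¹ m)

R_⋆ = 2.10 × 6.96×10⁸ = 1.46×10⁹ m.
d = 0.181 AU = 2.71×10¹⁰ m.
L = 4πR_⋆²σT_⋆⁴ = 4π(1.46×10⁹)² × 5.67×10⁻⁸ × (8240)⁴ = 7.02×10²⁷ W.
S = L/(4πd²) = 7.62×10⁵ W m⁻².
Energy balance: absorbed = emitted ⇒ πR²·S(1−A) = 4πR²·σT_eq⁴, so T_eq⁴ = S(1−A)/(4σ).
T_eq = [7.62×10⁵ × 0.48 / (4 × 5.67×10⁻⁸)]^(1/4) = (1.61×10¹²)^(1/4) = 1130 K.

T_eq ≈ 1130 K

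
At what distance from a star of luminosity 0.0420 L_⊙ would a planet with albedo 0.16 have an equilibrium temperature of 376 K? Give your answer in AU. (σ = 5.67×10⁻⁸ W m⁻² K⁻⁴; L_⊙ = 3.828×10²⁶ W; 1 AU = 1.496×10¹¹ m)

L = 0.0420 × 3.828×10²⁶ = 1.61×10²⁵ W.
From T_eq⁴ = L(1−A)/(16πσd²): d = √[L(1−A)/(16πσT_eq⁴)].
d = √[1.61×10²⁵ × 0.84 / (16π × 5.67×10⁻⁸ × (376)⁴)] = 1.54×10¹⁰ m = 0.103 AU.

d ≈ 0.103 AU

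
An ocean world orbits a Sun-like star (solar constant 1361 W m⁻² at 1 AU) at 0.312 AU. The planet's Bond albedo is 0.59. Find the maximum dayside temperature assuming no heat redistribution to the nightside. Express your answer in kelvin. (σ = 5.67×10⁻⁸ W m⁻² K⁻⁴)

T_ss ≈ 564 K

Flux at 0.312 AU: S = 1361/0.312² = 1.40×10⁴ W m⁻².
With no redistribution each surface element balances locally: S(1−A) = σT⁴.
T = [1.40×10⁴ × 0.41 / 5.67×10⁻⁸]^(1/4) = (1.01×10¹¹)^(1/4) = 564 K.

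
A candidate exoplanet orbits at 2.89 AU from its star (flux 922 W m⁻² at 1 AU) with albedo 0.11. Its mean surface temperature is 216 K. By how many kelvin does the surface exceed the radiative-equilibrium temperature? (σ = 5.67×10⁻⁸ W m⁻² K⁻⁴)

S = 922/2.89² = 110.4 W m⁻².
T_eq = [S(1−A)/(4σ)]^(1/4) = [110.4×0.89/(4×5.67×10⁻⁸)]^(1/4) = 144.3 K.
ΔT = T_surf − T_eq = 216 − 144.3.

ΔT ≈ 71.7 K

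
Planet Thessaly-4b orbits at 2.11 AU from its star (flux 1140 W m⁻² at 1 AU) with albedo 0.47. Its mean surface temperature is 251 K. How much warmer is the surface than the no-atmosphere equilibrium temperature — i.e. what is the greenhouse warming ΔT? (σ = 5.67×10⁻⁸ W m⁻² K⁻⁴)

S = 1140/2.11² = 256.1 W m⁻².
T_eq = [S(1−A)/(4σ)]^(1/4) = [256.1×0.53/(4×5.67×10⁻⁸)]^(1/4) = 156.4 K.
ΔT = T_surf − T_eq = 251 − 156.4.

ΔT ≈ 94.6 K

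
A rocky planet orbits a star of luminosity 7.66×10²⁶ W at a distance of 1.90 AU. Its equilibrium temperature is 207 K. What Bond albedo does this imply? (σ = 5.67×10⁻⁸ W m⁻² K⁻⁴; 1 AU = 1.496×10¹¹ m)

A ≈ 0.45

d = 1.90 AU = 2.84×10¹¹ m.
Flux: S = L/(4πd²) = 7.66×10²⁶/(4π×(2.84×10¹¹)²) = 754 W m⁻².
From T_eq⁴ = S(1−A)/(4σ): 1−A = 4σT_eq⁴/S.
1−A = 4 × 5.67×10⁻⁸ × (207)⁴ / 754 = 0.552.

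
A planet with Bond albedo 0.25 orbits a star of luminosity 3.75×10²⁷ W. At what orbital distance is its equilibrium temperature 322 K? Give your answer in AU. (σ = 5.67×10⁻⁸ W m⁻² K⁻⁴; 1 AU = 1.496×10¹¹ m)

d ≈ 2.03 AU

From T_eq⁴ = L(1−A)/(16πσd²): d = √[L(1−A)/(16πσT_eq⁴)].
d = √[3.75×10²⁷ × 0.75 / (16π × 5.67×10⁻⁸ × (322)⁴)] = 3.03×10¹¹ m = 2.03 AU.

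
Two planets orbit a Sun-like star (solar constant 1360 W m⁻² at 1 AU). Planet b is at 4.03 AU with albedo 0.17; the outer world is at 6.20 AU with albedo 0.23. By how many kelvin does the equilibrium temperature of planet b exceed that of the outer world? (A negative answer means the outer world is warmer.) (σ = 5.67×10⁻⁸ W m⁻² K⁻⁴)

ΔT ≈ 27.6 K

T_eq = [S₀(1−A)/(4σd²)]^(1/4), so T ∝ (1−A)^(1/4) / √d.
T₁ = [1360×0.83/(4×5.67×10⁻⁸×4.03²)]^(1/4) = 132.31 K.
T₂ = [1360×0.77/(4×5.67×10⁻⁸×6.20²)]^(1/4) = 104.69 K.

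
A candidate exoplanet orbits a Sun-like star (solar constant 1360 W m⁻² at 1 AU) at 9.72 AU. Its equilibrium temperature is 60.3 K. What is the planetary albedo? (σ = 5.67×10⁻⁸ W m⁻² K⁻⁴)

Flux at 9.72 AU: S = 1360/9.72² = 14.4 W m⁻².
From T_eq⁴ = S(1−A)/(4σ): 1−A = 4σT_eq⁴/S.
1−A = 4 × 5.67×10⁻⁸ × (60.3)⁴ / 14.4 = 0.208.

A ≈ 0.79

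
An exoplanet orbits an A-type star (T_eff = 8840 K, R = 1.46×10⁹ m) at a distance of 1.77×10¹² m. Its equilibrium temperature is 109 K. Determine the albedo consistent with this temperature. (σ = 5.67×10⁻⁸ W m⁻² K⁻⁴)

L = 4πR_⋆²σT_⋆⁴ = 4π(1.46×10⁹)² × 5.67×10⁻⁸ × (8840)⁴ = 9.27×10²⁷ W.
S = L/(4πd²) = 236 W m⁻².
From T_eq⁴ = S(1−A)/(4σ): 1−A = 4σT_eq⁴/S.
1−A = 4 × 5.67×10⁻⁸ × (109)⁴ / 236 = 0.136.

A ≈ 0.86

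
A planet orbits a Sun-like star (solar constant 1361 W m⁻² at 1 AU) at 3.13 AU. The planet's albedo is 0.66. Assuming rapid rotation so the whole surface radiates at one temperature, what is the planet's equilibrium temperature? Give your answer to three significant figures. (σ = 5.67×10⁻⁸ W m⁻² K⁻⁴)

Flux at 3.13 AU: S = 1361/3.13² = 139 W m⁻².
Energy balance: absorbed = emitted ⇒ πR²·S(1−A) = 4πR²·σT_eq⁴, so T_eq⁴ = S(1−A)/(4σ).
T_eq = [139 × 0.34 / (4 × 5.67×10⁻⁸)]^(1/4) = (2.08×10⁸)^(1/4) = 120 K.

T_eq ≈ 120 K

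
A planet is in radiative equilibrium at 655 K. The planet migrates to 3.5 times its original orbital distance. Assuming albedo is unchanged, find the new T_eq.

T_eq ∝ L^(1/4) · d^(−1/2).
T′ = 655 / 3.5^(1/2) = 350 K.

T_eq ≈ 350 K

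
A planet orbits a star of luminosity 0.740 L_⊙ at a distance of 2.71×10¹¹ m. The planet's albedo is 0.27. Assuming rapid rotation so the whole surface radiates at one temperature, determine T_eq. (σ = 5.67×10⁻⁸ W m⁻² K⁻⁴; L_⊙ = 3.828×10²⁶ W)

T_eq ≈ 177 K

L = 0.740 × 3.828×10²⁶ = 2.83×10²⁶ W.
Flux: S = L/(4πd²) = 2.83×10²⁶/(4π×(2.71×10¹¹)²) = 307 W m⁻².
Energy balance: absorbed = emitted ⇒ πR²·S(1−A) = 4πR²·σT_eq⁴, so T_eq⁴ = S(1−A)/(4σ).
T_eq = [307 × 0.73 / (4 × 5.67×10⁻⁸)]^(1/4) = (9.88×10⁸)^(1/4) = 177 K.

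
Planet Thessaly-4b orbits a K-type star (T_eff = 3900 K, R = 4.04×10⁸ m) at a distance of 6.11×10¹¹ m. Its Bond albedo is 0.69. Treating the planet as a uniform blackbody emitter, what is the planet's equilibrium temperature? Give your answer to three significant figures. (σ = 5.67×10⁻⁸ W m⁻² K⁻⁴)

L = 4πR_⋆²σT_⋆⁴ = 4π(4.04×10⁸)² × 5.67×10⁻⁸ × (3900)⁴ = 2.69×10²⁵ W.
S = L/(4πd²) = 5.73 W m⁻².
Energy balance: absorbed = emitted ⇒ πR²·S(1−A) = 4πR²·σT_eq⁴, so T_eq⁴ = S(1−A)/(4σ).
T_eq = [5.73 × 0.31 / (4 × 5.67×10⁻⁸)]^(1/4) = (7.84×10⁶)^(1/4) = 52.9 K.

T_eq ≈ 52.9 K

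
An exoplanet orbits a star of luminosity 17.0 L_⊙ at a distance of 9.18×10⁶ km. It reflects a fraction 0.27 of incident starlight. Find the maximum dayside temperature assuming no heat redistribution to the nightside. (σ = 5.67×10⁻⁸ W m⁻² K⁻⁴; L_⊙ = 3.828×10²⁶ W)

T_ss ≈ 2980 K

d = 9.18×10⁶ km = 9.18×10⁹ m.
L = 17.0 × 3.828×10²⁶ = 6.51×10²⁷ W.
Flux: S = L/(4πd²) = 6.51×10²⁷/(4π×(9.18×10⁹)²) = 6.15×10⁶ W m⁻².
With no redistribution each surface element balances locally: S(1−A) = σT⁴.
T = [6.15×10⁶ × 0.73 / 5.67×10⁻⁸]^(1/4) = (7.91×10¹³)^(1/4) = 2980 K.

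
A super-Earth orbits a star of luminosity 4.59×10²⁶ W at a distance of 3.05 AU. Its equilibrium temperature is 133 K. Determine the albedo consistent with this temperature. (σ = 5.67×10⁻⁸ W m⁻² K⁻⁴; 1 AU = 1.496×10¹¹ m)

A ≈ 0.60

d = 3.05 AU = 4.56×10¹¹ m.
Flux: S = L/(4πd²) = 4.59×10²⁶/(4π×(4.56×10¹¹)²) = 175 W m⁻².
From T_eq⁴ = S(1−A)/(4σ): 1−A = 4σT_eq⁴/S.
1−A = 4 × 5.67×10⁻⁸ × (133)⁴ / 175 = 0.404.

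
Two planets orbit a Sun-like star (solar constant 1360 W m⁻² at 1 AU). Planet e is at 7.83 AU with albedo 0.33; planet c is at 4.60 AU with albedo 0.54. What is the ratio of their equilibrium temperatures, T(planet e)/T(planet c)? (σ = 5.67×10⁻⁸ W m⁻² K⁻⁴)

T₁/T₂ ≈ 0.842

T_eq = [S₀(1−A)/(4σd²)]^(1/4), so T ∝ (1−A)^(1/4) / √d.
T₁ = [1360×0.67/(4×5.67×10⁻⁸×7.83²)]^(1/4) = 89.97 K.
T₂ = [1360×0.46/(4×5.67×10⁻⁸×4.60²)]^(1/4) = 106.85 K.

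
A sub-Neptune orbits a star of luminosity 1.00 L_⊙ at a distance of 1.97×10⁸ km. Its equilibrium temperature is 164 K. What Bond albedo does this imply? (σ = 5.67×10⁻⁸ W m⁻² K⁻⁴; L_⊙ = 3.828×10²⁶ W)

A ≈ 0.79

d = 1.97×10⁸ km = 1.97×10¹¹ m.
L = 1.00 × 3.828×10²⁶ = 3.83×10²⁶ W.
Flux: S = L/(4πd²) = 3.83×10²⁶/(4π×(1.97×10¹¹)²) = 785 W m⁻².
From T_eq⁴ = S(1−A)/(4σ): 1−A = 4σT_eq⁴/S.
1−A = 4 × 5.67×10⁻⁸ × (164)⁴ / 785 = 0.209.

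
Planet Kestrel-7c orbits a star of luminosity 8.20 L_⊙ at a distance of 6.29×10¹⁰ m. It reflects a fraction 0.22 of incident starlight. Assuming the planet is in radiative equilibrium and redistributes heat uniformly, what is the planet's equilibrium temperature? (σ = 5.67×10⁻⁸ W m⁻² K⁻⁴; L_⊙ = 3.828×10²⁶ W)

L = 8.20 × 3.828×10²⁶ = 3.14×10²⁷ W.
Flux: S = L/(4πd²) = 3.14×10²⁷/(4π×(6.29×10¹⁰)²) = 6.31×10⁴ W m⁻².
Energy balance: absorbed = emitted ⇒ πR²·S(1−A) = 4πR²·σT_eq⁴, so T_eq⁴ = S(1−A)/(4σ).
T_eq = [6.31×10⁴ × 0.78 / (4 × 5.67×10⁻⁸)]^(1/4) = (2.17×10¹¹)^(1/4) = 683 K.

T_eq ≈ 683 K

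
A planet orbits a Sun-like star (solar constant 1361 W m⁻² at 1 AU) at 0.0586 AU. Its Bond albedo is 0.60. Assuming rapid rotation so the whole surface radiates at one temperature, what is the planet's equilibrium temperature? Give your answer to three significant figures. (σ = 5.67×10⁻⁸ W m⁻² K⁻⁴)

Flux at 0.0586 AU: S = 1361/0.0586² = 3.96×10⁵ W m⁻².
Energy balance: absorbed = emitted ⇒ πR²·S(1−A) = 4πR²·σT_eq⁴, so T_eq⁴ = S(1−A)/(4σ).
T_eq = [3.96×10⁵ × 0.40 / (4 × 5.67×10⁻⁸)]^(1/4) = (6.99×10¹¹)^(1/4) = 914 K.

T_eq ≈ 914 K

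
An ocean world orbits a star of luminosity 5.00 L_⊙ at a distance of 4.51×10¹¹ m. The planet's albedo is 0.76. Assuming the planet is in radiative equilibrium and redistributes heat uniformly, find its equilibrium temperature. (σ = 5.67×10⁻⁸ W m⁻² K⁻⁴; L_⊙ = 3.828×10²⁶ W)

L = 5.00 × 3.828×10²⁶ = 1.91×10²⁷ W.
Flux: S = L/(4πd²) = 1.91×10²⁷/(4π×(4.51×10¹¹)²) = 749 W m⁻².
Energy balance: absorbed = emitted ⇒ πR²·S(1−A) = 4πR²·σT_eq⁴, so T_eq⁴ = S(1−A)/(4σ).
T_eq = [749 × 0.24 / (4 × 5.67×10⁻⁸)]^(1/4) = (7.92×10⁸)^(1/4) = 168 K.

T_eq ≈ 168 K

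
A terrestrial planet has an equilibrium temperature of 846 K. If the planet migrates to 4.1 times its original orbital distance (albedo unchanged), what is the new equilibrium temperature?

T_eq ≈ 418 K

T_eq ∝ L^(1/4) · d^(−1/2).
T′ = 846 / 4.1^(1/2) = 418 K.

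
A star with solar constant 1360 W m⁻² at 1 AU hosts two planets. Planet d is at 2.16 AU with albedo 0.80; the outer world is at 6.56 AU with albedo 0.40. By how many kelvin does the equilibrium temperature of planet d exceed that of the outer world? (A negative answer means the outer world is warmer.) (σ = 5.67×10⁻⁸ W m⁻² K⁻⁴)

ΔT ≈ 31.0 K

T_eq = [S₀(1−A)/(4σd²)]^(1/4), so T ∝ (1−A)^(1/4) / √d.
T₁ = [1360×0.20/(4×5.67×10⁻⁸×2.16²)]^(1/4) = 126.62 K.
T₂ = [1360×0.60/(4×5.67×10⁻⁸×6.56²)]^(1/4) = 95.62 K.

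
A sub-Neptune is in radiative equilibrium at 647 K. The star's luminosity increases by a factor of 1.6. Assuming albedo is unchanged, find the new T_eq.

T_eq ≈ 728 K

T_eq ∝ L^(1/4) · d^(−1/2).
T′ = 647 × 1.6^(1/4) = 728 K.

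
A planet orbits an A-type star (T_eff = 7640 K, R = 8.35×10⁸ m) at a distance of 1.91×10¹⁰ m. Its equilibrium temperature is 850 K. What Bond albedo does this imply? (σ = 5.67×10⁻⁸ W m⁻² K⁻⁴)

A ≈ 0.68

L = 4πR_⋆²σT_⋆⁴ = 4π(8.35×10⁸)² × 5.67×10⁻⁸ × (7640)⁴ = 1.69×10²⁷ W.
S = L/(4πd²) = 3.69×10⁵ W m⁻².
From T_eq⁴ = S(1−A)/(4σ): 1−A = 4σT_eq⁴/S.
1−A = 4 × 5.67×10⁻⁸ × (850)⁴ / 3.69×10⁵ = 0.321.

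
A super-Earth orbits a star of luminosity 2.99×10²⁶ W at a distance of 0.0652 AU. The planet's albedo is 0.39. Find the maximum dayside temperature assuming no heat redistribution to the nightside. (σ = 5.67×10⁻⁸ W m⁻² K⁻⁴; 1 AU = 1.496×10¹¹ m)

T_ss ≈ 1280 K

d = 0.0652 AU = 9.75×10⁹ m.
Flux: S = L/(4πd²) = 2.99×10²⁶/(4π×(9.75×10⁹)²) = 2.50×10⁵ W m⁻².
With no redistribution each surface element balances locally: S(1−A) = σT⁴.
T = [2.50×10⁵ × 0.61 / 5.67×10⁻⁸]^(1/4) = (2.69×10¹²)^(1/4) = 1280 K.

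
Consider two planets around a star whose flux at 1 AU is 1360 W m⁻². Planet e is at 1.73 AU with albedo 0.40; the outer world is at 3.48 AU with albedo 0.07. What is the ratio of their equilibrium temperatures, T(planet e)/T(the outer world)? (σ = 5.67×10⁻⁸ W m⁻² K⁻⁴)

T_eq = [S₀(1−A)/(4σd²)]^(1/4), so T ∝ (1−A)^(1/4) / √d.
T₁ = [1360×0.60/(4×5.67×10⁻⁸×1.73²)]^(1/4) = 186.20 K.
T₂ = [1360×0.93/(4×5.67×10⁻⁸×3.48²)]^(1/4) = 146.49 K.

T₁/T₂ ≈ 1.271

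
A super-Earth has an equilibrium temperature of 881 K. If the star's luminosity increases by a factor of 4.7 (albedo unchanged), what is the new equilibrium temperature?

T_eq ≈ 1300 K

T_eq ∝ L^(1/4) · d^(−1/2).
T′ = 881 × 4.7^(1/4) = 1300 K.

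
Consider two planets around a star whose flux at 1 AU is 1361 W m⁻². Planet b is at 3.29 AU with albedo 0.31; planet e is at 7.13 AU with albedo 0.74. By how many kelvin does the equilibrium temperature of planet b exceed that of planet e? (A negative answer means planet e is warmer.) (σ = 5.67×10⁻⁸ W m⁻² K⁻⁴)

T_eq = [S₀(1−A)/(4σd²)]^(1/4), so T ∝ (1−A)^(1/4) / √d.
T₁ = [1361×0.69/(4×5.67×10⁻⁸×3.29²)]^(1/4) = 139.85 K.
T₂ = [1361×0.26/(4×5.67×10⁻⁸×7.13²)]^(1/4) = 74.43 K.

ΔT ≈ 65.4 K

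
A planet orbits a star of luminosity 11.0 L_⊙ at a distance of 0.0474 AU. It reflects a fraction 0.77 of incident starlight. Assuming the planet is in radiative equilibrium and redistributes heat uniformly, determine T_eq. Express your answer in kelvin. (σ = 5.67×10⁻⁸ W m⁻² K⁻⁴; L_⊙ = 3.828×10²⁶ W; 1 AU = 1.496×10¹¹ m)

d = 0.0474 AU = 7.09×10⁹ m.
L = 11.0 × 3.828×10²⁶ = 4.21×10²⁷ W.
Flux: S = L/(4πd²) = 4.21×10²⁷/(4π×(7.09×10⁹)²) = 6.66×10⁶ W m⁻².
Energy balance: absorbed = emitted ⇒ πR²·S(1−A) = 4πR²·σT_eq⁴, so T_eq⁴ = S(1−A)/(4σ).
T_eq = [6.66×10⁶ × 0.23 / (4 × 5.67×10⁻⁸)]^(1/4) = (6.76×10¹²)^(1/4) = 1610 K.

T_eq ≈ 1610 K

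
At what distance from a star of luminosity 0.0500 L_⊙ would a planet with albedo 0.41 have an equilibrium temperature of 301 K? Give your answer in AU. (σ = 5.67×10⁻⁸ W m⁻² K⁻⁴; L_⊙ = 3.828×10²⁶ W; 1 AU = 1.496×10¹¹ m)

d ≈ 0.147 AU

L = 0.0500 × 3.828×10²⁶ = 1.91×10²⁵ W.
From T_eq⁴ = L(1−A)/(16πσd²): d = √[L(1−A)/(16πσT_eq⁴)].
d = √[1.91×10²⁵ × 0.59 / (16π × 5.67×10⁻⁸ × (301)⁴)] = 2.20×10¹⁰ m = 0.147 AU.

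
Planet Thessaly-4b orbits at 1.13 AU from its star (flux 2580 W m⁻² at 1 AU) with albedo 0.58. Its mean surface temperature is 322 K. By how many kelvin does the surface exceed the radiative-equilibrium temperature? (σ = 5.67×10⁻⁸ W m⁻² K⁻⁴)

ΔT ≈ 74.7 K

S = 2580/1.13² = 2021 W m⁻².
T_eq = [S(1−A)/(4σ)]^(1/4) = [2021×0.42/(4×5.67×10⁻⁸)]^(1/4) = 247.3 K.
ΔT = T_surf − T_eq = 322 − 247.3.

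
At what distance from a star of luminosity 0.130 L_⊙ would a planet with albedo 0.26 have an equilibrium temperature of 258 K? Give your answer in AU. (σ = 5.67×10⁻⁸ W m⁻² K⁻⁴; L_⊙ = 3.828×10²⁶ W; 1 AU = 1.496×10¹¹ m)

L = 0.130 × 3.828×10²⁶ = 4.98×10²⁵ W.
From T_eq⁴ = L(1−A)/(16πσd²): d = √[L(1−A)/(16πσT_eq⁴)].
d = √[4.98×10²⁵ × 0.74 / (16π × 5.67×10⁻⁸ × (258)⁴)] = 5.40×10¹⁰ m = 0.361 AU.

d ≈ 0.361 AU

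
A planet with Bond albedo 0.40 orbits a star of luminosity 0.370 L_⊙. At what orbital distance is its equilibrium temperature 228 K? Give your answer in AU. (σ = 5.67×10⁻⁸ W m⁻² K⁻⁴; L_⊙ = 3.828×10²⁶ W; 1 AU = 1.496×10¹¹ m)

d ≈ 0.702 AU

L = 0.370 × 3.828×10²⁶ = 1.42×10²⁶ W.
From T_eq⁴ = L(1−A)/(16πσd²): d = √[L(1−A)/(16πσT_eq⁴)].
d = √[1.42×10²⁶ × 0.60 / (16π × 5.67×10⁻⁸ × (228)⁴)] = 1.05×10¹¹ m = 0.702 AU.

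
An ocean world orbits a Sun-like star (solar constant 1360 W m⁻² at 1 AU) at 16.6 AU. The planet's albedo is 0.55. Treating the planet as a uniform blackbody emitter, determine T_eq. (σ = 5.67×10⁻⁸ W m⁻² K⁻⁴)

T_eq ≈ 55.9 K

Flux at 16.6 AU: S = 1360/16.6² = 4.94 W m⁻².
Energy balance: absorbed = emitted ⇒ πR²·S(1−A) = 4πR²·σT_eq⁴, so T_eq⁴ = S(1−A)/(4σ).
T_eq = [4.94 × 0.45 / (4 × 5.67×10⁻⁸)]^(1/4) = (9.79×10⁶)^(1/4) = 55.9 K.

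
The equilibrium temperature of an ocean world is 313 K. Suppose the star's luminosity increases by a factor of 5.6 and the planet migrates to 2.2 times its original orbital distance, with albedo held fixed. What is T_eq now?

T_eq ∝ L^(1/4) · d^(−1/2).
T′ = 313 × 5.6^(1/4) / 2.2^(1/2) = 325 K.

T_eq ≈ 325 K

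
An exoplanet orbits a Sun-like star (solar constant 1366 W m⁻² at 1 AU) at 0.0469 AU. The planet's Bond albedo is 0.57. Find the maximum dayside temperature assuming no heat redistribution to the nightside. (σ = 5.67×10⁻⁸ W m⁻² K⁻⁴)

Flux at 0.0469 AU: S = 1366/0.0469² = 6.21×10⁵ W m⁻².
With no redistribution each surface element balances locally: S(1−A) = σT⁴.
T = [6.21×10⁵ × 0.43 / 5.67×10⁻⁸]^(1/4) = (4.71×10¹²)^(1/4) = 1470 K.

T_ss ≈ 1470 K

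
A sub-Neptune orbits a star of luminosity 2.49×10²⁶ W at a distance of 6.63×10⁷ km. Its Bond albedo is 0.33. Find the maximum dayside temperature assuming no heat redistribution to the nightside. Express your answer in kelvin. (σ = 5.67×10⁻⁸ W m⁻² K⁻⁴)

T_ss ≈ 480 K

d = 6.63×10⁷ km = 6.63×10¹⁰ m.
Flux: S = L/(4πd²) = 2.49×10²⁶/(4π×(6.63×10¹⁰)²) = 4510 W m⁻².
With no redistribution each surface element balances locally: S(1−A) = σT⁴.
T = [4510 × 0.67 / 5.67×10⁻⁸]^(1/4) = (5.33×10¹⁰)^(1/4) = 480 K.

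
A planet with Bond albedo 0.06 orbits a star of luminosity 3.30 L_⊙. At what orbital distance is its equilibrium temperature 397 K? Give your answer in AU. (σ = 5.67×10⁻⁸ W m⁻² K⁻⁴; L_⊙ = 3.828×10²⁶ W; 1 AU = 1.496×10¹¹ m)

d ≈ 0.866 AU

L = 3.30 × 3.828×10²⁶ = 1.26×10²⁷ W.
From T_eq⁴ = L(1−A)/(16πσd²): d = √[L(1−A)/(16πσT_eq⁴)].
d = √[1.26×10²⁷ × 0.94 / (16π × 5.67×10⁻⁸ × (397)⁴)] = 1.30×10¹¹ m = 0.866 AU.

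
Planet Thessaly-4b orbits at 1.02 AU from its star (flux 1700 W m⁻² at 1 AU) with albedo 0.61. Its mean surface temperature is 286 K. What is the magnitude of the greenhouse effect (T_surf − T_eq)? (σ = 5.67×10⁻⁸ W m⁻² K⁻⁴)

S = 1700/1.02² = 1634 W m⁻².
T_eq = [S(1−A)/(4σ)]^(1/4) = [1634×0.39/(4×5.67×10⁻⁸)]^(1/4) = 230.2 K.
ΔT = T_surf − T_eq = 286 − 230.2.

ΔT ≈ 55.8 K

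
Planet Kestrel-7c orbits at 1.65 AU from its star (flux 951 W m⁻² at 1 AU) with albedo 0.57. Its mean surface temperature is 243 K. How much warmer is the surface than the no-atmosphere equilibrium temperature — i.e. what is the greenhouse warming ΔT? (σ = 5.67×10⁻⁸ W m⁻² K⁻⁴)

ΔT ≈ 82.6 K

S = 951/1.65² = 349.3 W m⁻².
T_eq = [S(1−A)/(4σ)]^(1/4) = [349.3×0.43/(4×5.67×10⁻⁸)]^(1/4) = 160.4 K.
ΔT = T_surf − T_eq = 243 − 160.4.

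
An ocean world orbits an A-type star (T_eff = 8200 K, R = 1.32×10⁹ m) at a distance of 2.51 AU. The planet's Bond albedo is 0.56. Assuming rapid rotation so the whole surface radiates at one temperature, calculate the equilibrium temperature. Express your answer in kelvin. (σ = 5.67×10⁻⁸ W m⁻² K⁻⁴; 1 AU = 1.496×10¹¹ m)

T_eq ≈ 280 K

d = 2.51 AU = 3.75×10¹¹ m.
L = 4πR_⋆²σT_⋆⁴ = 4π(1.32×10⁹)² × 5.67×10⁻⁸ × (8200)⁴ = 5.61×10²⁷ W.
S = L/(4πd²) = 3170 W m⁻².
Energy balance: absorbed = emitted ⇒ πR²·S(1−A) = 4πR²·σT_eq⁴, so T_eq⁴ = S(1−A)/(4σ).
T_eq = [3170 × 0.44 / (4 × 5.67×10⁻⁸)]^(1/4) = (6.15×10⁹)^(1/4) = 280 K.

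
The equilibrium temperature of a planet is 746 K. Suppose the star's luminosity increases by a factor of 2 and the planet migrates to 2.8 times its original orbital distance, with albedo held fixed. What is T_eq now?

T_eq ∝ L^(1/4) · d^(−1/2).
T′ = 746 × 2^(1/4) / 2.8^(1/2) = 530 K.

T_eq ≈ 530 K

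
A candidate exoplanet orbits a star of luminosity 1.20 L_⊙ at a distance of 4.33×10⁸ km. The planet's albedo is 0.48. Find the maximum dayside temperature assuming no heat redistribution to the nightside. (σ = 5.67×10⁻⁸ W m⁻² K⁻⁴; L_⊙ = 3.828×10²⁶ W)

d = 4.33×10⁸ km = 4.33×10¹¹ m.
L = 1.20 × 3.828×10²⁶ = 4.59×10²⁶ W.
Flux: S = L/(4πd²) = 4.59×10²⁶/(4π×(4.33×10¹¹)²) = 195 W m⁻².
With no redistribution each surface element balances locally: S(1−A) = σT⁴.
T = [195 × 0.52 / 5.67×10⁻⁸]^(1/4) = (1.79×10⁹)^(1/4) = 206 K.

T_ss ≈ 206 K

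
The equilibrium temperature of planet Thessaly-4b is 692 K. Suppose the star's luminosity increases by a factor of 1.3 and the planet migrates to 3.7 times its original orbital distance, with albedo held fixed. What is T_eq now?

T_eq ≈ 384 K

T_eq ∝ L^(1/4) · d^(−1/2).
T′ = 692 × 1.3^(1/4) / 3.7^(1/2) = 384 K.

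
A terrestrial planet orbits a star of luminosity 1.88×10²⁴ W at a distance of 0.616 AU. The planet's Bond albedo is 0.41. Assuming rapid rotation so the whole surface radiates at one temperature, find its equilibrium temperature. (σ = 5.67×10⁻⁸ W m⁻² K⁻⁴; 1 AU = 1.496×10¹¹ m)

T_eq ≈ 82.3 K

d = 0.616 AU = 9.22×10¹⁰ m.
Flux: S = L/(4πd²) = 1.88×10²⁴/(4π×(9.22×10¹⁰)²) = 17.6 W m⁻².
Energy balance: absorbed = emitted ⇒ πR²·S(1−A) = 4πR²·σT_eq⁴, so T_eq⁴ = S(1−A)/(4σ).
T_eq = [17.6 × 0.59 / (4 × 5.67×10⁻⁸)]^(1/4) = (4.58×10⁷)^(1/4) = 82.3 K.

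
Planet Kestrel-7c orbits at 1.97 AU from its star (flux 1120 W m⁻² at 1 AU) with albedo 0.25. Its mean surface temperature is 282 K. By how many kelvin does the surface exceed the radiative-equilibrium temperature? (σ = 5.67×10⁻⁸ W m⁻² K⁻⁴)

ΔT ≈ 106.2 K

S = 1120/1.97² = 288.6 W m⁻².
T_eq = [S(1−A)/(4σ)]^(1/4) = [288.6×0.75/(4×5.67×10⁻⁸)]^(1/4) = 175.8 K.
ΔT = T_surf − T_eq = 282 − 175.8.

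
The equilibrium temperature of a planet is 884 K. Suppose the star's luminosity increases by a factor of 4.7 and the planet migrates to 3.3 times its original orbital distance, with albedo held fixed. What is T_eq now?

T_eq ≈ 717 K

T_eq ∝ L^(1/4) · d^(−1/2).
T′ = 884 × 4.7^(1/4) / 3.3^(1/2) = 717 K.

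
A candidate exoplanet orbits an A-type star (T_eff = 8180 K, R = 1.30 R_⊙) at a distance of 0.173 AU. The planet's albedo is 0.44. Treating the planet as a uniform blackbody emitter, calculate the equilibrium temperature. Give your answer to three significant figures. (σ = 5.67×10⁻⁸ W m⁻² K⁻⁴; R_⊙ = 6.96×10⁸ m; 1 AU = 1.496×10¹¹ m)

T_eq ≈ 936 K

R_⋆ = 1.30 × 6.96×10⁸ = 9.05×10⁸ m.
d = 0.173 AU = 2.59×10¹⁰ m.
L = 4πR_⋆²σT_⋆⁴ = 4π(9.05×10⁸)² × 5.67×10⁻⁸ × (8180)⁴ = 2.61×10²⁷ W.
S = L/(4πd²) = 3.10×10⁵ W m⁻².
Energy balance: absorbed = emitted ⇒ πR²·S(1−A) = 4πR²·σT_eq⁴, so T_eq⁴ = S(1−A)/(4σ).
T_eq = [3.10×10⁵ × 0.56 / (4 × 5.67×10⁻⁸)]^(1/4) = (7.66×10¹¹)^(1/4) = 936 K.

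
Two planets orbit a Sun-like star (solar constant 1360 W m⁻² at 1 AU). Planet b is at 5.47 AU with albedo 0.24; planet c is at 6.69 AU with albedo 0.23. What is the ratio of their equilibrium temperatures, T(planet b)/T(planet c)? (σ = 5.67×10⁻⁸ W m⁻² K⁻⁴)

T₁/T₂ ≈ 1.102

T_eq = [S₀(1−A)/(4σd²)]^(1/4), so T ∝ (1−A)^(1/4) / √d.
T₁ = [1360×0.76/(4×5.67×10⁻⁸×5.47²)]^(1/4) = 111.09 K.
T₂ = [1360×0.77/(4×5.67×10⁻⁸×6.69²)]^(1/4) = 100.78 K.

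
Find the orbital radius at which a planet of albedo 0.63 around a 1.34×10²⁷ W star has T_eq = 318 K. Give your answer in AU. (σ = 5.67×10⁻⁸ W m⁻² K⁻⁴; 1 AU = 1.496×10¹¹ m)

From T_eq⁴ = L(1−A)/(16πσd²): d = √[L(1−A)/(16πσT_eq⁴)].
d = √[1.34×10²⁷ × 0.37 / (16π × 5.67×10⁻⁸ × (318)⁴)] = 1.30×10¹¹ m = 0.872 AU.

d ≈ 0.872 AU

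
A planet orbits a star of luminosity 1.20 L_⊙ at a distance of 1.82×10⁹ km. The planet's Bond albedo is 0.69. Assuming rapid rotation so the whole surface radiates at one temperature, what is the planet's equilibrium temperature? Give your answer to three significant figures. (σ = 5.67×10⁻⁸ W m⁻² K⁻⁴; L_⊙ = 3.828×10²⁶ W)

T_eq ≈ 62.3 K

d = 1.82×10⁹ km = 1.82×10¹² m.
L = 1.20 × 3.828×10²⁶ = 4.59×10²⁶ W.
Flux: S = L/(4πd²) = 4.59×10²⁶/(4π×(1.82×10¹²)²) = 11.0 W m⁻².
Energy balance: absorbed = emitted ⇒ πR²·S(1−A) = 4πR²·σT_eq⁴, so T_eq⁴ = S(1−A)/(4σ).
T_eq = [11.0 × 0.31 / (4 × 5.67×10⁻⁸)]^(1/4) = (1.51×10⁷)^(1/4) = 62.3 K.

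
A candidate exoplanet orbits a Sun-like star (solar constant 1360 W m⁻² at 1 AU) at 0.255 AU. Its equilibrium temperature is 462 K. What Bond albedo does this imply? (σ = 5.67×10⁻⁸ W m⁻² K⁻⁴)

A ≈ 0.51

Flux at 0.255 AU: S = 1360/0.255² = 2.09×10⁴ W m⁻².
From T_eq⁴ = S(1−A)/(4σ): 1−A = 4σT_eq⁴/S.
1−A = 4 × 5.67×10⁻⁸ × (462)⁴ / 2.09×10⁴ = 0.494.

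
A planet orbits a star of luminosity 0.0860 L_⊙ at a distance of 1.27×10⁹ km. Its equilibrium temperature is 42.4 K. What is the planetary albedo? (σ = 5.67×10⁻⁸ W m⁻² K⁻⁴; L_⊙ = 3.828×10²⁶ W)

A ≈ 0.55

d = 1.27×10⁹ km = 1.27×10¹² m.
L = 0.0860 × 3.828×10²⁶ = 3.29×10²⁵ W.
Flux: S = L/(4πd²) = 3.29×10²⁵/(4π×(1.27×10¹²)²) = 1.62 W m⁻².
From T_eq⁴ = S(1−A)/(4σ): 1−A = 4σT_eq⁴/S.
1−A = 4 × 5.67×10⁻⁸ × (42.4)⁴ / 1.62 = 0.451.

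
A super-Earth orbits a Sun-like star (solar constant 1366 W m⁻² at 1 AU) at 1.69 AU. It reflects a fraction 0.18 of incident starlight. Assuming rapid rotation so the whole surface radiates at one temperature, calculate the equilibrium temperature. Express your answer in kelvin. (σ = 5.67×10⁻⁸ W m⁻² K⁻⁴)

Flux at 1.69 AU: S = 1366/1.69² = 478 W m⁻².
Energy balance: absorbed = emitted ⇒ πR²·S(1−A) = 4πR²·σT_eq⁴, so T_eq⁴ = S(1−A)/(4σ).
T_eq = [478 × 0.82 / (4 × 5.67×10⁻⁸)]^(1/4) = (1.73×10⁹)^(1/4) = 204 K.

T_eq ≈ 204 K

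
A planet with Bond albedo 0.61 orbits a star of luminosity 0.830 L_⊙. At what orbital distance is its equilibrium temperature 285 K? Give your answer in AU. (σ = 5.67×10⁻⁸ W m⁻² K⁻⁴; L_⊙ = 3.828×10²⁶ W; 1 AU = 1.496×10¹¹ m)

d ≈ 0.543 AU

L = 0.830 × 3.828×10²⁶ = 3.18×10²⁶ W.
From T_eq⁴ = L(1−A)/(16πσd²): d = √[L(1−A)/(16πσT_eq⁴)].
d = √[3.18×10²⁶ × 0.39 / (16π × 5.67×10⁻⁸ × (285)⁴)] = 8.12×10¹⁰ m = 0.543 AU.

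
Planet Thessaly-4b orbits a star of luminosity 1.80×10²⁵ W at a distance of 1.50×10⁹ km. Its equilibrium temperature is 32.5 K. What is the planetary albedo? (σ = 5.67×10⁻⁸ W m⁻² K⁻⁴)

d = 1.50×10⁹ km = 1.50×10¹² m.
Flux: S = L/(4πd²) = 1.80×10²⁵/(4π×(1.50×10¹²)²) = 0.637 W m⁻².
From T_eq⁴ = S(1−A)/(4σ): 1−A = 4σT_eq⁴/S.
1−A = 4 × 5.67×10⁻⁸ × (32.5)⁴ / 0.637 = 0.397.

A ≈ 0.60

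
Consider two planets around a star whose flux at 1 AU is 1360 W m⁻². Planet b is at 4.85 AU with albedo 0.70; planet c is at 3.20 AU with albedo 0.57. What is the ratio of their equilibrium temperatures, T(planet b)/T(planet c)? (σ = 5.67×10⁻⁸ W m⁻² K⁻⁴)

T_eq = [S₀(1−A)/(4σd²)]^(1/4), so T ∝ (1−A)^(1/4) / √d.
T₁ = [1360×0.30/(4×5.67×10⁻⁸×4.85²)]^(1/4) = 93.52 K.
T₂ = [1360×0.43/(4×5.67×10⁻⁸×3.20²)]^(1/4) = 125.97 K.

T₁/T₂ ≈ 0.742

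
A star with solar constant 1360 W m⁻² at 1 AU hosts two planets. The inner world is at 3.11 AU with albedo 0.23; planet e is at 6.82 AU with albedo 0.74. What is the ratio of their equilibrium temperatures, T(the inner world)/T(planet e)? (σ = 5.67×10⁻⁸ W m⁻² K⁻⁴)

T₁/T₂ ≈ 1.943

T_eq = [S₀(1−A)/(4σd²)]^(1/4), so T ∝ (1−A)^(1/4) / √d.
T₁ = [1360×0.77/(4×5.67×10⁻⁸×3.11²)]^(1/4) = 147.81 K.
T₂ = [1360×0.26/(4×5.67×10⁻⁸×6.82²)]^(1/4) = 76.09 K.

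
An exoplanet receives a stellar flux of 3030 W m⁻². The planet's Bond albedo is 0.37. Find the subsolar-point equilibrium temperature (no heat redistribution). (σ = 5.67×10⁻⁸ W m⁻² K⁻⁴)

At the subsolar point the surface absorbs S(1−A) and emits σT⁴ per unit area — no factor of 4, since only the local patch is in balance.
T = [3030 × 0.63 / 5.67×10⁻⁸]^(1/4) = (3.37×10¹⁰)^(1/4) = 428 K.

T_ss ≈ 428 K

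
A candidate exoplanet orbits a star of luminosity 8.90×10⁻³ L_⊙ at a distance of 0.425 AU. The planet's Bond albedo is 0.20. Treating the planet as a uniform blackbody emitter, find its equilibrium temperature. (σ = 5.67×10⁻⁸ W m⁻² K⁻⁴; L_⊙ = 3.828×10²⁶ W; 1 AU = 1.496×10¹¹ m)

T_eq ≈ 124 K

d = 0.425 AU = 6.36×10¹⁰ m.
L = 8.90×10⁻³ × 3.828×10²⁶ = 3.41×10²⁴ W.
Flux: S = L/(4πd²) = 3.41×10²⁴/(4π×(6.36×10¹⁰)²) = 67.1 W m⁻².
Energy balance: absorbed = emitted ⇒ πR²·S(1−A) = 4πR²·σT_eq⁴, so T_eq⁴ = S(1−A)/(4σ).
T_eq = [67.1 × 0.80 / (4 × 5.67×10⁻⁸)]^(1/4) = (2.37×10⁸)^(1/4) = 124 K.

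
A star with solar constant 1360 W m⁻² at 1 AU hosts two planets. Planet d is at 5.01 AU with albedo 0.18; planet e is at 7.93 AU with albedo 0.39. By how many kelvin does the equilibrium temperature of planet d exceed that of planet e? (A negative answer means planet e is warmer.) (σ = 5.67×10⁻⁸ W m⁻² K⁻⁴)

T_eq = [S₀(1−A)/(4σd²)]^(1/4), so T ∝ (1−A)^(1/4) / √d.
T₁ = [1360×0.82/(4×5.67×10⁻⁸×5.01²)]^(1/4) = 118.31 K.
T₂ = [1360×0.61/(4×5.67×10⁻⁸×7.93²)]^(1/4) = 87.33 K.

ΔT ≈ 31.0 K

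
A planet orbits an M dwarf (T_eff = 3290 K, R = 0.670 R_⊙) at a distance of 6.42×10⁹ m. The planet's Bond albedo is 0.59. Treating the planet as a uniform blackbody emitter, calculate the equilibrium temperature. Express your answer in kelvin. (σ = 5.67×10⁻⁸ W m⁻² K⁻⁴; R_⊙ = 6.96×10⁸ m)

R_⋆ = 0.670 × 6.96×10⁸ = 4.66×10⁸ m.
L = 4πR_⋆²σT_⋆⁴ = 4π(4.66×10⁸)² × 5.67×10⁻⁸ × (3290)⁴ = 1.82×10²⁵ W.
S = L/(4πd²) = 3.50×10⁴ W m⁻².
Energy balance: absorbed = emitted ⇒ πR²·S(1−A) = 4πR²·σT_eq⁴, so T_eq⁴ = S(1−A)/(4σ).
T_eq = [3.50×10⁴ × 0.41 / (4 × 5.67×10⁻⁸)]^(1/4) = (6.34×10¹⁰)^(1/4) = 502 K.

T_eq ≈ 502 K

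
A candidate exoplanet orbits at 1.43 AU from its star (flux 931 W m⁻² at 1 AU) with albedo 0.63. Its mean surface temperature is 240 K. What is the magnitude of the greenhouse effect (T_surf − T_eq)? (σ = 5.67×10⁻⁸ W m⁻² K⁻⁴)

ΔT ≈ 74.9 K

S = 931/1.43² = 455.3 W m⁻².
T_eq = [S(1−A)/(4σ)]^(1/4) = [455.3×0.37/(4×5.67×10⁻⁸)]^(1/4) = 165.1 K.
ΔT = T_surf − T_eq = 240 − 165.1.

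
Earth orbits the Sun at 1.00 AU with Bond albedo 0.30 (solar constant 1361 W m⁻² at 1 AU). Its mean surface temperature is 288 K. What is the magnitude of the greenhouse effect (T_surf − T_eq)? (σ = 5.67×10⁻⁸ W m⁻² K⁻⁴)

S = 1361/1.00² = 1361 W m⁻².
T_eq = [S(1−A)/(4σ)]^(1/4) = [1361×0.70/(4×5.67×10⁻⁸)]^(1/4) = 254.6 K.
ΔT = T_surf − T_eq = 288 − 254.6.

ΔT ≈ 33.4 K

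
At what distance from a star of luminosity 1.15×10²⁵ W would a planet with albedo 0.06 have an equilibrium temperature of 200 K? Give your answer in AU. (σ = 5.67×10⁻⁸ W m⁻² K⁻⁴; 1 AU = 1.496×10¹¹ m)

d ≈ 0.325 AU

From T_eq⁴ = L(1−A)/(16πσd²): d = √[L(1−A)/(16πσT_eq⁴)].
d = √[1.15×10²⁵ × 0.94 / (16π × 5.67×10⁻⁸ × (200)⁴)] = 4.87×10¹⁰ m = 0.325 AU.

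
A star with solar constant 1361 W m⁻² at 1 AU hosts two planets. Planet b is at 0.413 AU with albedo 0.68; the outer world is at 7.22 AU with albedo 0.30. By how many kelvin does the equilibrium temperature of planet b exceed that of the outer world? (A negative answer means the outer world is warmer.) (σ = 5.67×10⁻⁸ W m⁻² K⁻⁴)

T_eq = [S₀(1−A)/(4σd²)]^(1/4), so T ∝ (1−A)^(1/4) / √d.
T₁ = [1361×0.32/(4×5.67×10⁻⁸×0.413²)]^(1/4) = 325.74 K.
T₂ = [1361×0.70/(4×5.67×10⁻⁸×7.22²)]^(1/4) = 94.75 K.

ΔT ≈ 231.0 K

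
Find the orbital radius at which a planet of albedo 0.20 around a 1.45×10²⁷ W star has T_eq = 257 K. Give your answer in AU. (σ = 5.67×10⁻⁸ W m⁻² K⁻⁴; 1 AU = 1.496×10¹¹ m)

d ≈ 2.04 AU

From T_eq⁴ = L(1−A)/(16πσd²): d = √[L(1−A)/(16πσT_eq⁴)].
d = √[1.45×10²⁷ × 0.80 / (16π × 5.67×10⁻⁸ × (257)⁴)] = 3.05×10¹¹ m = 2.04 AU.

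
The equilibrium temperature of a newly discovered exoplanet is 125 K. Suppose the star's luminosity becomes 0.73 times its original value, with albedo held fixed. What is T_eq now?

T_eq ∝ L^(1/4) · d^(−1/2).
T′ = 125 × 0.73^(1/4) = 116 K.

T_eq ≈ 116 K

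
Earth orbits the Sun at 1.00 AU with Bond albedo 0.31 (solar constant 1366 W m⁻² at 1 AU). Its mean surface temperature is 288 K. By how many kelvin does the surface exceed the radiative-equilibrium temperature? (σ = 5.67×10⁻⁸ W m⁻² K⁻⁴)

S = 1366/1.00² = 1366 W m⁻².
T_eq = [S(1−A)/(4σ)]^(1/4) = [1366×0.69/(4×5.67×10⁻⁸)]^(1/4) = 253.9 K.
ΔT = T_surf − T_eq = 288 − 253.9.

ΔT ≈ 34.1 K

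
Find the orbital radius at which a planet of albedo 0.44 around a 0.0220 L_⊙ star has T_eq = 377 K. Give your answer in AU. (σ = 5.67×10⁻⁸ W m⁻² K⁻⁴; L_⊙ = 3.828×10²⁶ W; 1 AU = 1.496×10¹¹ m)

d ≈ 0.0605 AU

L = 0.0220 × 3.828×10²⁶ = 8.42×10²⁴ W.
From T_eq⁴ = L(1−A)/(16πσd²): d = √[L(1−A)/(16πσT_eq⁴)].
d = √[8.42×10²⁴ × 0.56 / (16π × 5.67×10⁻⁸ × (377)⁴)] = 9.05×10⁹ m = 0.0605 AU.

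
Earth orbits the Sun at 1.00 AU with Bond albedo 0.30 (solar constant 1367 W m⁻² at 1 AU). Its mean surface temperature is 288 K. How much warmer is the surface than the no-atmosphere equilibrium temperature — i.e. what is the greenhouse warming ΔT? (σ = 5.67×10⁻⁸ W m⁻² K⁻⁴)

S = 1367/1.00² = 1367 W m⁻².
T_eq = [S(1−A)/(4σ)]^(1/4) = [1367×0.70/(4×5.67×10⁻⁸)]^(1/4) = 254.9 K.
ΔT = T_surf − T_eq = 288 − 254.9.

ΔT ≈ 33.1 K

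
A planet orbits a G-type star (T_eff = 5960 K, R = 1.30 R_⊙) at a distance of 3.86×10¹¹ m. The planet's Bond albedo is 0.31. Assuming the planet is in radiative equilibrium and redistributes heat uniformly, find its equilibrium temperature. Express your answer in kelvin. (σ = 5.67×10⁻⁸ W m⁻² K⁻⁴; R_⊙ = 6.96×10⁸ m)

T_eq ≈ 186 K

R_⋆ = 1.30 × 6.96×10⁸ = 9.05×10⁸ m.
L = 4πR_⋆²σT_⋆⁴ = 4π(9.05×10⁸)² × 5.67×10⁻⁸ × (5960)⁴ = 7.36×10²⁶ W.
S = L/(4πd²) = 393 W m⁻².
Energy balance: absorbed = emitted ⇒ πR²·S(1−A) = 4πR²·σT_eq⁴, so T_eq⁴ = S(1−A)/(4σ).
T_eq = [393 × 0.69 / (4 × 5.67×10⁻⁸)]^(1/4) = (1.20×10⁹)^(1/4) = 186 K.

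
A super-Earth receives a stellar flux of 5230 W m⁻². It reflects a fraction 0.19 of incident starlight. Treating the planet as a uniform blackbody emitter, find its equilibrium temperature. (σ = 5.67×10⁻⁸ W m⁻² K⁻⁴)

T_eq ≈ 370 K

Energy balance: absorbed = emitted ⇒ πR²·S(1−A) = 4πR²·σT_eq⁴, so T_eq⁴ = S(1−A)/(4σ).
T_eq = [5230 × 0.81 / (4 × 5.67×10⁻⁸)]^(1/4) = (1.87×10¹⁰)^(1/4) = 370 K.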